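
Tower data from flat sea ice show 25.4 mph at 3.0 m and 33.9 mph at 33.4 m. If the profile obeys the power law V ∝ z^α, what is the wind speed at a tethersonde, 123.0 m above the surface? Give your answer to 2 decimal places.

First find α: α = ln(V₂/V₁)/ln(z₂/z₁) = ln(33.9/25.4)/ln(33.4/3.0) = 0.28867/2.40994 = 0.1198
Extrapolate from 33.4 m to 123.0 m: V₃ = 33.9 × (123.0/33.4)^0.1198 = 33.9 × 1.1690 = 39.6292 mph

39.63 mph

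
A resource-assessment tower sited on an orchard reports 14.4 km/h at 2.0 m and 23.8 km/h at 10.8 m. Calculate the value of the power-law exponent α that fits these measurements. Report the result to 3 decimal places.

α ≈ 0.298

Power law: V₂/V₁ = (z₂/z₁)^α ⇒ α = ln(V₂/V₁) / ln(z₂/z₁)
α = ln(23.8/14.4) / ln(10.8/2.0) = ln(1.6528) / ln(5.4000)
  = 0.50246 / 1.68640 = 0.29795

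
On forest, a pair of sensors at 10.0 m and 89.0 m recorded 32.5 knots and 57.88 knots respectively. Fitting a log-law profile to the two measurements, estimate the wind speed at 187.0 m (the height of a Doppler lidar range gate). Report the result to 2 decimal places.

66.50 knots

Log law: V ∝ ln(z/z₀). From the pair, with r = V₁/V₂ = 0.56151,
ln z₀ = (ln z₁ − r·ln z₂)/(1 − r) = (2.3026 − 0.56151×4.4886)/0.43849 = -0.4967 → z₀ = 0.6085 m
V₃ = V₁ · ln(z₃/z₀)/ln(z₁/z₀) = 32.5 × 5.7278/2.7993 = 66.5001 knots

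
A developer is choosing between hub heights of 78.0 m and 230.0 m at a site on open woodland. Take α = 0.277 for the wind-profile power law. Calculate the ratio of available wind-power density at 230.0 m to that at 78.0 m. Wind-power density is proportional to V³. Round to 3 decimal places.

Speed ratio: V_B/V_A = (z_B/z_A)^α = (230.0/78.0)^0.277 = (2.9487)^0.277 = 1.34924
Power-density ratio: P_B/P_A = (V_B/V_A)³ = (1.34924)³ = 2.45621

2.456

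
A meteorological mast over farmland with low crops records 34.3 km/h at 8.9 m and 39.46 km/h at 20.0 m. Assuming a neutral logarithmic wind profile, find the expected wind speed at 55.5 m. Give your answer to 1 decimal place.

Log law: V ∝ ln(z/z₀). From the pair, with r = V₁/V₂ = 0.86923,
ln z₀ = (ln z₁ − r·ln z₂)/(1 − r) = (2.1861 − 0.86923×2.9957)/0.13077 = -3.1961 → z₀ = 0.04092 m
V₃ = V₁ · ln(z₃/z₀)/ln(z₁/z₀) = 34.3 × 7.2125/5.3822 = 45.9645 km/h

46.0 km/h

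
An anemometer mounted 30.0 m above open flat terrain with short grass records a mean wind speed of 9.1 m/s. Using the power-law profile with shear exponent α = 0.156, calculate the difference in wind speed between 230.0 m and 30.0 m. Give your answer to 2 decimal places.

3.40 m/s

Power law: V₂ = V₁ · (z₂/z₁)^α = 9.1 × (7.6667)^0.156 = 12.5037 m/s
ΔV = 12.5037 − 9.1 = 3.4037 m/s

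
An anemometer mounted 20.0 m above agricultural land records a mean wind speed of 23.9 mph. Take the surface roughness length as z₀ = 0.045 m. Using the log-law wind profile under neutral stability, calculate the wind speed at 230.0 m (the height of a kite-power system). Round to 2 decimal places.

33.47 mph

Log law: V(z) ∝ ln(z/z₀), so V₂/V₁ = ln(z₂/z₀) / ln(z₁/z₀).
ln(230.0/0.045) = 8.5392, ln(20.0/0.045) = 6.0968
V₂ = 23.9 × 8.5392/6.0968 = 23.9 × 1.4006 = 33.4742 mph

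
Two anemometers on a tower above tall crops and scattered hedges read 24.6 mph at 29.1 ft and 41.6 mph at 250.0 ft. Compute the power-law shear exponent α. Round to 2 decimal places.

Power law: V₂/V₁ = (z₂/z₁)^α ⇒ α = ln(V₂/V₁) / ln(z₂/z₁)
α = ln(41.6/24.6) / ln(250.0/29.1) = ln(1.6911) / ln(8.5911)
  = 0.52535 / 2.15072 = 0.24427

α ≈ 0.24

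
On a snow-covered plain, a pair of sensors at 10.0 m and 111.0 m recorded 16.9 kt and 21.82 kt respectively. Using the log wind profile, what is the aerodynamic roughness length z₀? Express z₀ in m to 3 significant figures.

z₀ ≈ 0.00257 m

Log law: V(z) ∝ ln(z/z₀). With r = V₁/V₂ = 16.9/21.82 = 0.77452,
r · ln(z₂/z₀) = ln(z₁/z₀) ⇒ ln z₀ = (ln z₁ − r·ln z₂)/(1 − r)
ln z₀ = (2.30259 − 0.77452×4.70953) / 0.22548 = -5.9652
z₀ = exp(-5.9652) = 0.002567 m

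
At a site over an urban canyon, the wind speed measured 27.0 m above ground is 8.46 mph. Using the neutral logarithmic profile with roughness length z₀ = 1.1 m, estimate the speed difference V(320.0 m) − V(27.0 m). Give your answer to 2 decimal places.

6.54 mph

Log law: V₂ = V₁ · ln(z₂/z₀)/ln(z₁/z₀) = 8.46 × 5.6730/3.2005 = 14.9956 mph
ΔV = 14.9956 − 8.46 = 6.5356 mph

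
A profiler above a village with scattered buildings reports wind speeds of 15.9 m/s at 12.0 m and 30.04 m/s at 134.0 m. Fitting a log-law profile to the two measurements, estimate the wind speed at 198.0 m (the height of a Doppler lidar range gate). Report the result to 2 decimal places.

Log law: V ∝ ln(z/z₀). From the pair, with r = V₁/V₂ = 0.52929,
ln z₀ = (ln z₁ − r·ln z₂)/(1 − r) = (2.4849 − 0.52929×4.8978)/0.47071 = -0.2284 → z₀ = 0.7958 m
V₃ = V₁ · ln(z₃/z₀)/ln(z₁/z₀) = 15.9 × 5.5166/2.7133 = 32.3279 m/s

32.33 m/s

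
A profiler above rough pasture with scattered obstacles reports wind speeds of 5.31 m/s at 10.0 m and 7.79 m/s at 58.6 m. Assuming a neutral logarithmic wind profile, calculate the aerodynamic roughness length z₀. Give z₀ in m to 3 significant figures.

Log law: V(z) ∝ ln(z/z₀). With r = V₁/V₂ = 5.31/7.79 = 0.68164,
r · ln(z₂/z₀) = ln(z₁/z₀) ⇒ ln z₀ = (ln z₁ − r·ln z₂)/(1 − r)
ln z₀ = (2.30259 − 0.68164×4.07073) / 0.31836 = -1.4833
z₀ = exp(-1.4833) = 0.2269 m

z₀ ≈ 0.227 m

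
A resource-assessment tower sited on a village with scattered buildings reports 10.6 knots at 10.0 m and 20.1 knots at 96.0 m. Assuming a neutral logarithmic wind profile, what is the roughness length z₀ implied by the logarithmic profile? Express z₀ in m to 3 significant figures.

z₀ ≈ 0.802 m

Log law: V(z) ∝ ln(z/z₀). With r = V₁/V₂ = 10.6/20.1 = 0.52736,
r · ln(z₂/z₀) = ln(z₁/z₀) ⇒ ln z₀ = (ln z₁ − r·ln z₂)/(1 − r)
ln z₀ = (2.30259 − 0.52736×4.56435) / 0.47264 = -0.2211
z₀ = exp(-0.2211) = 0.8017 m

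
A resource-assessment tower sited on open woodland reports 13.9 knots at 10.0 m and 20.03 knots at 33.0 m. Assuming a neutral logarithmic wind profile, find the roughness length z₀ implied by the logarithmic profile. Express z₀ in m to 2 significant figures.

z₀ ≈ 0.67 m

Log law: V(z) ∝ ln(z/z₀). With r = V₁/V₂ = 13.9/20.03 = 0.69396,
r · ln(z₂/z₀) = ln(z₁/z₀) ⇒ ln z₀ = (ln z₁ − r·ln z₂)/(1 − r)
ln z₀ = (2.30259 − 0.69396×3.49651) / 0.30604 = -0.4047
z₀ = exp(-0.4047) = 0.6672 m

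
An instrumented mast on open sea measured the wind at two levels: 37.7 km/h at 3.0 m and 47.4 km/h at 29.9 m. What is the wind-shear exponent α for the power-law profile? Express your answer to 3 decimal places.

Power law: V₂/V₁ = (z₂/z₁)^α ⇒ α = ln(V₂/V₁) / ln(z₂/z₁)
α = ln(47.4/37.7) / ln(29.9/3.0) = ln(1.2573) / ln(9.9667)
  = 0.22896 / 2.29925 = 0.09958

α ≈ 0.100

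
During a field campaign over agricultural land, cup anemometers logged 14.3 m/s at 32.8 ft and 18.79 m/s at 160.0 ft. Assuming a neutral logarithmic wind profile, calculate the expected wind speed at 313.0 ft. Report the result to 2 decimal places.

20.69 m/s

Log law: V ∝ ln(z/z₀). From the pair, with r = V₁/V₂ = 0.76104,
ln z₀ = (ln z₁ − r·ln z₂)/(1 − r) = (3.4904 − 0.76104×5.0752)/0.23896 = -1.5568 → z₀ = 0.2108 ft
V₃ = V₁ · ln(z₃/z₀)/ln(z₁/z₀) = 14.3 × 7.3030/5.0472 = 20.6912 m/s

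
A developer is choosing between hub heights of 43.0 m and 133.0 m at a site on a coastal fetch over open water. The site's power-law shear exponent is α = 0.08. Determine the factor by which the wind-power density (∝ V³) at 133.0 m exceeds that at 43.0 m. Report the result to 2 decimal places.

Speed ratio: V_B/V_A = (z_B/z_A)^α = (133.0/43.0)^0.08 = (3.0930)^0.08 = 1.09454
Power-density ratio: P_B/P_A = (V_B/V_A)³ = (1.09454)³ = 1.31127

1.31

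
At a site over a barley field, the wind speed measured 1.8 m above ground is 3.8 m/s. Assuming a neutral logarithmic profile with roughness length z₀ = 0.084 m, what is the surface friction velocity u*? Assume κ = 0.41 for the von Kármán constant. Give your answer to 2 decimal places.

u* ≈ 0.51 m/s

Log law: V(z) = (u*/κ) · ln(z/z₀) ⇒ u* = κ · V / ln(z/z₀)
u* = 0.41 × 3.8 / ln(1.8/0.084) = 0.41 × 3.8 / 3.0647
   = 1.5580 / 3.0647 = 0.5084 m/s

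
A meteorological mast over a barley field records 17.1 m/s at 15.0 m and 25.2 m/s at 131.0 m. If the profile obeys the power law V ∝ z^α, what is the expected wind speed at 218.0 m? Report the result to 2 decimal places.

27.60 m/s

First find α: α = ln(V₂/V₁)/ln(z₂/z₁) = ln(25.2/17.1)/ln(131.0/15.0) = 0.38777/2.16715 = 0.1789
Extrapolate from 131.0 m to 218.0 m: V₃ = 25.2 × (218.0/131.0)^0.1789 = 25.2 × 1.0954 = 27.6043 m/s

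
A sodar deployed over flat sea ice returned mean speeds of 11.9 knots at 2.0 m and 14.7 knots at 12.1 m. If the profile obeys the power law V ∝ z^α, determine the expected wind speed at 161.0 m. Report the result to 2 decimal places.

19.92 knots

First find α: α = ln(V₂/V₁)/ln(z₂/z₁) = ln(14.7/11.9)/ln(12.1/2.0) = 0.21131/1.80006 = 0.1174
Extrapolate from 12.1 m to 161.0 m: V₃ = 14.7 × (161.0/12.1)^0.1174 = 14.7 × 1.3550 = 19.9190 knots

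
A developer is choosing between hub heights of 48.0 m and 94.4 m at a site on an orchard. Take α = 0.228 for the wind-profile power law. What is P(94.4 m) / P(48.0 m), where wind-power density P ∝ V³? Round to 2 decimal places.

1.59

Speed ratio: V_B/V_A = (z_B/z_A)^α = (94.4/48.0)^0.228 = (1.9667)^0.228 = 1.16673
Power-density ratio: P_B/P_A = (V_B/V_A)³ = (1.16673)³ = 1.58822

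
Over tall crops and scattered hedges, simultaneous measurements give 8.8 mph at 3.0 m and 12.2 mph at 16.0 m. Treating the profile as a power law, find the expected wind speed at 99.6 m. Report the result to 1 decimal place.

17.4 mph

First find α: α = ln(V₂/V₁)/ln(z₂/z₁) = ln(12.2/8.8)/ln(16.0/3.0) = 0.32668/1.67398 = 0.1952
Extrapolate from 16.0 m to 99.6 m: V₃ = 12.2 × (99.6/16.0)^0.1952 = 12.2 × 1.4288 = 17.4317 mph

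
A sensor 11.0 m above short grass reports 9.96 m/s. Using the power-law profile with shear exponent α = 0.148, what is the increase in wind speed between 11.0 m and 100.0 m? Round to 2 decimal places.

Power law: V₂ = V₁ · (z₂/z₁)^α = 9.96 × (9.0909)^0.148 = 13.8081 m/s
ΔV = 13.8081 − 9.96 = 3.8481 m/s

3.85 m/s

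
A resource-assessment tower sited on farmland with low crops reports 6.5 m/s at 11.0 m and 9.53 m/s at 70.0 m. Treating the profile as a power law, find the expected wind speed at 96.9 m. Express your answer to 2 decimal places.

10.19 m/s

First find α: α = ln(V₂/V₁)/ln(z₂/z₁) = ln(9.53/6.5)/ln(70.0/11.0) = 0.38264/1.85060 = 0.2068
Extrapolate from 70.0 m to 96.9 m: V₃ = 9.53 × (96.9/70.0)^0.2068 = 9.53 × 1.0695 = 10.1928 m/s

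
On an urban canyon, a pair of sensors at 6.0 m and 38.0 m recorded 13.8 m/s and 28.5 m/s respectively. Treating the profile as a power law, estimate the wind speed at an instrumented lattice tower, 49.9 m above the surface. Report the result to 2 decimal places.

First find α: α = ln(V₂/V₁)/ln(z₂/z₁) = ln(28.5/13.8)/ln(38.0/6.0) = 0.72524/1.84583 = 0.3929
Extrapolate from 38.0 m to 49.9 m: V₃ = 28.5 × (49.9/38.0)^0.3929 = 28.5 × 1.1130 = 31.7199 m/s

31.72 m/s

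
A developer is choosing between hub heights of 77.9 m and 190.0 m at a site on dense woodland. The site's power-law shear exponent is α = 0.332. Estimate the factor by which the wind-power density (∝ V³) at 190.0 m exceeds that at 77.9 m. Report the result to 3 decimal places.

Speed ratio: V_B/V_A = (z_B/z_A)^α = (190.0/77.9)^0.332 = (2.4390)^0.332 = 1.34448
Power-density ratio: P_B/P_A = (V_B/V_A)³ = (1.34448)³ = 2.43034

2.430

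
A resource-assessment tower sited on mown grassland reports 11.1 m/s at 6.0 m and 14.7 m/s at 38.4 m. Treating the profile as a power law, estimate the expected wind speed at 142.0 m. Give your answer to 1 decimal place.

17.9 m/s

First find α: α = ln(V₂/V₁)/ln(z₂/z₁) = ln(14.7/11.1)/ln(38.4/6.0) = 0.28090/1.85630 = 0.1513
Extrapolate from 38.4 m to 142.0 m: V₃ = 14.7 × (142.0/38.4)^0.1513 = 14.7 × 1.2188 = 17.9169 m/s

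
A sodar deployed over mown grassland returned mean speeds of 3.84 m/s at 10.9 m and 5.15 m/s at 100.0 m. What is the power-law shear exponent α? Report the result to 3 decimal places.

Power law: V₂/V₁ = (z₂/z₁)^α ⇒ α = ln(V₂/V₁) / ln(z₂/z₁)
α = ln(5.15/3.84) / ln(100.0/10.9) = ln(1.3411) / ln(9.1743)
  = 0.29352 / 2.21641 = 0.13243

α ≈ 0.132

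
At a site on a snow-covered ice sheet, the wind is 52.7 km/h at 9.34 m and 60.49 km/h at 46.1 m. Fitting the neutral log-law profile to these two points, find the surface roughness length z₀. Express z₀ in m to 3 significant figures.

Log law: V(z) ∝ ln(z/z₀). With r = V₁/V₂ = 52.7/60.49 = 0.87122,
r · ln(z₂/z₀) = ln(z₁/z₀) ⇒ ln z₀ = (ln z₁ − r·ln z₂)/(1 − r)
ln z₀ = (2.23431 − 0.87122×3.83081) / 0.12878 = -8.5662
z₀ = exp(-8.5662) = 0.0001904 m

z₀ ≈ 0.000190 m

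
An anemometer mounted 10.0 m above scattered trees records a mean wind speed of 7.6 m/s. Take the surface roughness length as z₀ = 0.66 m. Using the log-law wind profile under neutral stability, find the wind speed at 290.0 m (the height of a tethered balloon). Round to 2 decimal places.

Log law: V(z) ∝ ln(z/z₀), so V₂/V₁ = ln(z₂/z₀) / ln(z₁/z₀).
ln(290.0/0.66) = 6.0854, ln(10.0/0.66) = 2.7181
V₂ = 7.6 × 6.0854/2.7181 = 7.6 × 2.2388 = 17.0152 m/s

17.02 m/s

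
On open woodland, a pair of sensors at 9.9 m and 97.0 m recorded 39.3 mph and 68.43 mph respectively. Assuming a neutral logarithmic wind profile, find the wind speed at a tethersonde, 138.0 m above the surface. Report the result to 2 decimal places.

Log law: V ∝ ln(z/z₀). From the pair, with r = V₁/V₂ = 0.57431,
ln z₀ = (ln z₁ − r·ln z₂)/(1 − r) = (2.2925 − 0.57431×4.5747)/0.42569 = -0.7864 → z₀ = 0.4555 m
V₃ = V₁ · ln(z₃/z₀)/ln(z₁/z₀) = 39.3 × 5.7137/3.0789 = 72.9299 mph

72.93 mph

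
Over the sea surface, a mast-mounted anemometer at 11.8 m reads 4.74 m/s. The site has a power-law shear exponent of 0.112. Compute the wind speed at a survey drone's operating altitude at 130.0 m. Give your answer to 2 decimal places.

6.20 m/s

Power-law profile: V₂ = V₁ · (z₂/z₁)^α
V₂ = 4.74 × (130.0/11.8)^0.112 = 4.74 × (11.0169)^0.112
    = 4.74 × 1.3083 = 6.2014 m/s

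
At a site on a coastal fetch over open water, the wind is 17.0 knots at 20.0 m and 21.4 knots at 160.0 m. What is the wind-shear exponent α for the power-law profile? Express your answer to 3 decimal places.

Power law: V₂/V₁ = (z₂/z₁)^α ⇒ α = ln(V₂/V₁) / ln(z₂/z₁)
α = ln(21.4/17.0) / ln(160.0/20.0) = ln(1.2588) / ln(8.0000)
  = 0.23018 / 2.07944 = 0.11069

α ≈ 0.111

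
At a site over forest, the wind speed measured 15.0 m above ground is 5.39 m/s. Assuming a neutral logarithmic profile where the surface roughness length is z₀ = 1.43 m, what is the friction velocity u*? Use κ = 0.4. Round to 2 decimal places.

Log law: V(z) = (u*/κ) · ln(z/z₀) ⇒ u* = κ · V / ln(z/z₀)
u* = 0.4 × 5.39 / ln(15.0/1.43) = 0.4 × 5.39 / 2.3504
   = 2.1560 / 2.3504 = 0.9173 m/s

u* ≈ 0.92 m/s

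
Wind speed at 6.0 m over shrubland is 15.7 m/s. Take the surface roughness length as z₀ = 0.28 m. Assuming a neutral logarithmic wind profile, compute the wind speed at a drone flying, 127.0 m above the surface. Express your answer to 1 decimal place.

31.3 m/s

Log law: V(z) ∝ ln(z/z₀), so V₂/V₁ = ln(z₂/z₀) / ln(z₁/z₀).
ln(127.0/0.28) = 6.1172, ln(6.0/0.28) = 3.0647
V₂ = 15.7 × 6.1172/3.0647 = 15.7 × 1.9960 = 31.3370 m/s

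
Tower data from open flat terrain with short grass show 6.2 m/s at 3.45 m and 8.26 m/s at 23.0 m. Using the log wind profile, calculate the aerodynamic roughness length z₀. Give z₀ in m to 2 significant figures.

z₀ ≈ 0.011 m

Log law: V(z) ∝ ln(z/z₀). With r = V₁/V₂ = 6.2/8.26 = 0.75061,
r · ln(z₂/z₀) = ln(z₁/z₀) ⇒ ln z₀ = (ln z₁ − r·ln z₂)/(1 − r)
ln z₀ = (1.23837 − 0.75061×3.13549) / 0.24939 = -4.4714
z₀ = exp(-4.4714) = 0.01143 m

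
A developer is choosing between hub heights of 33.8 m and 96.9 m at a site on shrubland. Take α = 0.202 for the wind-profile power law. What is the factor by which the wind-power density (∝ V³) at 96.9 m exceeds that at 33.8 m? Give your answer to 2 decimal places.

1.89

Speed ratio: V_B/V_A = (z_B/z_A)^α = (96.9/33.8)^0.202 = (2.8669)^0.202 = 1.23708
Power-density ratio: P_B/P_A = (V_B/V_A)³ = (1.23708)³ = 1.89317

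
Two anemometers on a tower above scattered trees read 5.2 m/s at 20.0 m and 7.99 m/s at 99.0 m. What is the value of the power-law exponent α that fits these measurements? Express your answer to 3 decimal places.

Power law: V₂/V₁ = (z₂/z₁)^α ⇒ α = ln(V₂/V₁) / ln(z₂/z₁)
α = ln(7.99/5.2) / ln(99.0/20.0) = ln(1.5365) / ln(4.9500)
  = 0.42953 / 1.59939 = 0.26856

α ≈ 0.269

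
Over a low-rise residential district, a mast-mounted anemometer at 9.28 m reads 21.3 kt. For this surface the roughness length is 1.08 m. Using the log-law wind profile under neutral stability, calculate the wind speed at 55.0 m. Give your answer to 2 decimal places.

Log law: V(z) ∝ ln(z/z₀), so V₂/V₁ = ln(z₂/z₀) / ln(z₁/z₀).
ln(55.0/1.08) = 3.9304, ln(9.28/1.08) = 2.1509
V₂ = 21.3 × 3.9304/2.1509 = 21.3 × 1.8273 = 38.9218 kt

38.92 kt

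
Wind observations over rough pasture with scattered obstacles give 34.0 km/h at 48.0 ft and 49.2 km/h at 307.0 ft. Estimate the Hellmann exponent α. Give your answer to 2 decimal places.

α ≈ 0.20

Power law: V₂/V₁ = (z₂/z₁)^α ⇒ α = ln(V₂/V₁) / ln(z₂/z₁)
α = ln(49.2/34.0) / ln(307.0/48.0) = ln(1.4471) / ln(6.3958)
  = 0.36953 / 1.85565 = 0.19914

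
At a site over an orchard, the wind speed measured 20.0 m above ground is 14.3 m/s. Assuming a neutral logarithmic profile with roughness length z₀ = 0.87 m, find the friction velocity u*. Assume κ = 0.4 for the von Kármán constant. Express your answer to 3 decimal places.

u* ≈ 1.825 m/s

Log law: V(z) = (u*/κ) · ln(z/z₀) ⇒ u* = κ · V / ln(z/z₀)
u* = 0.4 × 14.3 / ln(20.0/0.87) = 0.4 × 14.3 / 3.1350
   = 5.7200 / 3.1350 = 1.8246 m/s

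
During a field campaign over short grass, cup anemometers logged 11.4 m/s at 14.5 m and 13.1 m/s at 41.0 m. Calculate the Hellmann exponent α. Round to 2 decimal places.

Power law: V₂/V₁ = (z₂/z₁)^α ⇒ α = ln(V₂/V₁) / ln(z₂/z₁)
α = ln(13.1/11.4) / ln(41.0/14.5) = ln(1.1491) / ln(2.8276)
  = 0.13900 / 1.03942 = 0.13373

α ≈ 0.13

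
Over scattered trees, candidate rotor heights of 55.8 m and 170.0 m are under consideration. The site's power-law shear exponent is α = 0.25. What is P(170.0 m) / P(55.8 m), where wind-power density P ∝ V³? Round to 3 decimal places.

Speed ratio: V_B/V_A = (z_B/z_A)^α = (170.0/55.8)^0.25 = (3.0466)^0.25 = 1.32115
Power-density ratio: P_B/P_A = (V_B/V_A)³ = (1.32115)³ = 2.30601

2.306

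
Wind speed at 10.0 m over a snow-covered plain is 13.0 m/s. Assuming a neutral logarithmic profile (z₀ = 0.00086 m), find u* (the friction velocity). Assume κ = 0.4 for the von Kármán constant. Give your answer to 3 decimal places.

u* ≈ 0.555 m/s

Log law: V(z) = (u*/κ) · ln(z/z₀) ⇒ u* = κ · V / ln(z/z₀)
u* = 0.4 × 13.0 / ln(10.0/0.00086) = 0.4 × 13.0 / 9.3612
   = 5.2000 / 9.3612 = 0.5555 m/s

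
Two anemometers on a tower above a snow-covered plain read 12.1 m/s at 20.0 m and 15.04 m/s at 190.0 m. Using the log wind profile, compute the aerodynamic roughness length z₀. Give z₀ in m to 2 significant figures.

z₀ ≈ 0.0019 m

Log law: V(z) ∝ ln(z/z₀). With r = V₁/V₂ = 12.1/15.04 = 0.80452,
r · ln(z₂/z₀) = ln(z₁/z₀) ⇒ ln z₀ = (ln z₁ − r·ln z₂)/(1 − r)
ln z₀ = (2.99573 − 0.80452×5.24702) / 0.19548 = -6.2698
z₀ = exp(-6.2698) = 0.001893 m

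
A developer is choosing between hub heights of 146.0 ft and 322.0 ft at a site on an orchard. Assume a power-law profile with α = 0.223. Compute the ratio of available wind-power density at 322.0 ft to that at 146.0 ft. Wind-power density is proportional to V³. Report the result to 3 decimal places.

1.697

Speed ratio: V_B/V_A = (z_B/z_A)^α = (322.0/146.0)^0.223 = (2.2055)^0.223 = 1.19289
Power-density ratio: P_B/P_A = (V_B/V_A)³ = (1.19289)³ = 1.69748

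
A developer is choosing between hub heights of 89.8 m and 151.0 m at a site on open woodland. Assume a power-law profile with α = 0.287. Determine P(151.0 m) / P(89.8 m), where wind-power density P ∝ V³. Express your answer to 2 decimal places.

1.56

Speed ratio: V_B/V_A = (z_B/z_A)^α = (151.0/89.8)^0.287 = (1.6815)^0.287 = 1.16085
Power-density ratio: P_B/P_A = (V_B/V_A)³ = (1.16085)³ = 1.56433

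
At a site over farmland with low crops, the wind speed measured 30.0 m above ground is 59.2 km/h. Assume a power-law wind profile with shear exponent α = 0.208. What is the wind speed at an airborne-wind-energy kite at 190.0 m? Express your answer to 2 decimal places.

86.91 km/h

Power-law profile: V₂ = V₁ · (z₂/z₁)^α
V₂ = 59.2 × (190.0/30.0)^0.208 = 59.2 × (6.3333)^0.208
    = 59.2 × 1.4680 = 86.9083 km/h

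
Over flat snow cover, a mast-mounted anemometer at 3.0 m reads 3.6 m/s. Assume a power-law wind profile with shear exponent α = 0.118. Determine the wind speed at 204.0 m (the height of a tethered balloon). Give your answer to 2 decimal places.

Power-law profile: V₂ = V₁ · (z₂/z₁)^α
V₂ = 3.6 × (204.0/3.0)^0.118 = 3.6 × (68.0000)^0.118
    = 3.6 × 1.6453 = 5.9230 m/s

5.92 m/s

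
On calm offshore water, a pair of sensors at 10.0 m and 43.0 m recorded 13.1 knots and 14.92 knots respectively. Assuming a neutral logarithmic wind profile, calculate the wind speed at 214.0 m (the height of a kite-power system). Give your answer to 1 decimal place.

Log law: V ∝ ln(z/z₀). From the pair, with r = V₁/V₂ = 0.87802,
ln z₀ = (ln z₁ − r·ln z₂)/(1 − r) = (2.3026 − 0.87802×3.7612)/0.12198 = -8.1962 → z₀ = 0.0002757 m
V₃ = V₁ · ln(z₃/z₀)/ln(z₁/z₀) = 13.1 × 13.5622/10.4988 = 16.9224 knots

16.9 knots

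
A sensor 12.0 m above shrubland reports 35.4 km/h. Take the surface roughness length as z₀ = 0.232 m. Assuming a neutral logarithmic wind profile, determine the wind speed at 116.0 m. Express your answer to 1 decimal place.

Log law: V(z) ∝ ln(z/z₀), so V₂/V₁ = ln(z₂/z₀) / ln(z₁/z₀).
ln(116.0/0.232) = 6.2146, ln(12.0/0.232) = 3.9459
V₂ = 35.4 × 6.2146/3.9459 = 35.4 × 1.5749 = 55.7530 km/h

55.8 km/h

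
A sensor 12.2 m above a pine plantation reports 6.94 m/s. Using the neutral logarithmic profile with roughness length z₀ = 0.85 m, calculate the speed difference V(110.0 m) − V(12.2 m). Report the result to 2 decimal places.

5.73 m/s

Log law: V₂ = V₁ · ln(z₂/z₀)/ln(z₁/z₀) = 6.94 × 4.8630/2.6640 = 12.6688 m/s
ΔV = 12.6688 − 6.94 = 5.7288 m/s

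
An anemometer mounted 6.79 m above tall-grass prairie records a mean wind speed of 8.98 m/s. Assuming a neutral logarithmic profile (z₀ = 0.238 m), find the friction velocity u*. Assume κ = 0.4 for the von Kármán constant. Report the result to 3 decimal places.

u* ≈ 1.072 m/s

Log law: V(z) = (u*/κ) · ln(z/z₀) ⇒ u* = κ · V / ln(z/z₀)
u* = 0.4 × 8.98 / ln(6.79/0.238) = 0.4 × 8.98 / 3.3509
   = 3.5920 / 3.3509 = 1.0719 m/s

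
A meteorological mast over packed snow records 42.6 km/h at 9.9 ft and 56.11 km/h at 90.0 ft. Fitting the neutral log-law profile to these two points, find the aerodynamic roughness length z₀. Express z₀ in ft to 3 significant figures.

Log law: V(z) ∝ ln(z/z₀). With r = V₁/V₂ = 42.6/56.11 = 0.75922,
r · ln(z₂/z₀) = ln(z₁/z₀) ⇒ ln z₀ = (ln z₁ − r·ln z₂)/(1 − r)
ln z₀ = (2.29253 − 0.75922×4.49981) / 0.24078 = -4.6675
z₀ = exp(-4.6675) = 0.009396 ft

z₀ ≈ 0.00940 ft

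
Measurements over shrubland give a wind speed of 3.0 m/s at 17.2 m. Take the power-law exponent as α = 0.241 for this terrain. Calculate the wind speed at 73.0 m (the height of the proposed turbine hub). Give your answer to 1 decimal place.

4.3 m/s

Power-law profile: V₂ = V₁ · (z₂/z₁)^α
V₂ = 3.0 × (73.0/17.2)^0.241 = 3.0 × (4.2442)^0.241
    = 3.0 × 1.4168 = 4.2503 m/s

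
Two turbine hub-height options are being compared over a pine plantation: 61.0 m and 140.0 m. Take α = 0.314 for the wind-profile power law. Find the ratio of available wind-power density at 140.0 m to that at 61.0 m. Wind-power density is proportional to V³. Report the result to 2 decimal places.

2.19

Speed ratio: V_B/V_A = (z_B/z_A)^α = (140.0/61.0)^0.314 = (2.2951)^0.314 = 1.29805
Power-density ratio: P_B/P_A = (V_B/V_A)³ = (1.29805)³ = 2.18712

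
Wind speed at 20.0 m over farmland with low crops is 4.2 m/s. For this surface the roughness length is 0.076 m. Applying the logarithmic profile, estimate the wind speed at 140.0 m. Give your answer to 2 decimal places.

Log law: V(z) ∝ ln(z/z₀), so V₂/V₁ = ln(z₂/z₀) / ln(z₁/z₀).
ln(140.0/0.076) = 7.5187, ln(20.0/0.076) = 5.5728
V₂ = 4.2 × 7.5187/5.5728 = 4.2 × 1.3492 = 5.6666 m/s

5.67 m/s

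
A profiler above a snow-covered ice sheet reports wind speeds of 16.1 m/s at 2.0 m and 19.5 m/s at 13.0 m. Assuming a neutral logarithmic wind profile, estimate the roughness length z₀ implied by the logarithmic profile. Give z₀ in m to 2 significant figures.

z₀ ≈ 0.00028 m

Log law: V(z) ∝ ln(z/z₀). With r = V₁/V₂ = 16.1/19.5 = 0.82564,
r · ln(z₂/z₀) = ln(z₁/z₀) ⇒ ln z₀ = (ln z₁ − r·ln z₂)/(1 − r)
ln z₀ = (0.69315 − 0.82564×2.56495) / 0.17436 = -8.1704
z₀ = exp(-8.1704) = 0.0002829 m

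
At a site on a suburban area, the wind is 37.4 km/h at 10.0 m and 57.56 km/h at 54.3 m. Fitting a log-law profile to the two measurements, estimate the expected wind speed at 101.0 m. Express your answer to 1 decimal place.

65.0 km/h

Log law: V ∝ ln(z/z₀). From the pair, with r = V₁/V₂ = 0.64976,
ln z₀ = (ln z₁ − r·ln z₂)/(1 − r) = (2.3026 − 0.64976×3.9945)/0.35024 = -0.8362 → z₀ = 0.4333 m
V₃ = V₁ · ln(z₃/z₀)/ln(z₁/z₀) = 37.4 × 5.4514/3.1388 = 64.9546 km/h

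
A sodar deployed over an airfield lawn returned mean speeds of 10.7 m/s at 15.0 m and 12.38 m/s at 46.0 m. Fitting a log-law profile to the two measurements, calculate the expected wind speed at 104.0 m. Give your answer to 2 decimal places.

Log law: V ∝ ln(z/z₀). From the pair, with r = V₁/V₂ = 0.86430,
ln z₀ = (ln z₁ − r·ln z₂)/(1 − r) = (2.7081 − 0.86430×3.8286)/0.13570 = -4.4290 → z₀ = 0.01193 m
V₃ = V₁ · ln(z₃/z₀)/ln(z₁/z₀) = 10.7 × 9.0734/7.1371 = 13.6030 m/s

13.60 m/s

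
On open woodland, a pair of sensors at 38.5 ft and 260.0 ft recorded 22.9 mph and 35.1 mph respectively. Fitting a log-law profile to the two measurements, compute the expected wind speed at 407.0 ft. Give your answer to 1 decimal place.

Log law: V ∝ ln(z/z₀). From the pair, with r = V₁/V₂ = 0.65242,
ln z₀ = (ln z₁ − r·ln z₂)/(1 − r) = (3.6507 − 0.65242×5.5607)/0.34758 = 0.0655 → z₀ = 1.068 ft
V₃ = V₁ · ln(z₃/z₀)/ln(z₁/z₀) = 22.9 × 5.9434/3.5852 = 37.9624 mph

38.0 mph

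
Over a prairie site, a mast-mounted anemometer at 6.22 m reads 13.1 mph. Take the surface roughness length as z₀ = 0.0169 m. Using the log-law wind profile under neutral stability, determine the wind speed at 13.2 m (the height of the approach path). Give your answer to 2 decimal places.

14.77 mph

Log law: V(z) ∝ ln(z/z₀), so V₂/V₁ = ln(z₂/z₀) / ln(z₁/z₀).
ln(13.2/0.0169) = 6.6607, ln(6.22/0.0169) = 5.9082
V₂ = 13.1 × 6.6607/5.9082 = 13.1 × 1.1274 = 14.7684 mph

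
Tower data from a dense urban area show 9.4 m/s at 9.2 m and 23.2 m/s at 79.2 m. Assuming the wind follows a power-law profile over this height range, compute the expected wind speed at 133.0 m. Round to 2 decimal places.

First find α: α = ln(V₂/V₁)/ln(z₂/z₁) = ln(23.2/9.4)/ln(79.2/9.2) = 0.90344/2.15277 = 0.4197
Extrapolate from 79.2 m to 133.0 m: V₃ = 23.2 × (133.0/79.2)^0.4197 = 23.2 × 1.2430 = 28.8380 m/s

28.84 m/s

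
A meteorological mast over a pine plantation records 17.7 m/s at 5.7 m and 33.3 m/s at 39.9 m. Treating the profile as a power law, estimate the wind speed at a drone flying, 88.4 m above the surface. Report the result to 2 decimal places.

43.12 m/s

First find α: α = ln(V₂/V₁)/ln(z₂/z₁) = ln(33.3/17.7)/ln(39.9/5.7) = 0.63199/1.94591 = 0.3248
Extrapolate from 39.9 m to 88.4 m: V₃ = 33.3 × (88.4/39.9)^0.3248 = 33.3 × 1.2948 = 43.1170 m/s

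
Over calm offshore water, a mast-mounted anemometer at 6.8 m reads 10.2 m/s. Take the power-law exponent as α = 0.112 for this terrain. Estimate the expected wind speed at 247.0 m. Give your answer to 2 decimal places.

Power-law profile: V₂ = V₁ · (z₂/z₁)^α
V₂ = 10.2 × (247.0/6.8)^0.112 = 10.2 × (36.3235)^0.112
    = 10.2 × 1.4953 = 15.2525 m/s

15.25 m/s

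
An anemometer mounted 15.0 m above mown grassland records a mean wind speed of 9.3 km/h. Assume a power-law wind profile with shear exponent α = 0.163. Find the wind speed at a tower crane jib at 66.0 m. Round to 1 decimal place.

Power-law profile: V₂ = V₁ · (z₂/z₁)^α
V₂ = 9.3 × (66.0/15.0)^0.163 = 9.3 × (4.4000)^0.163
    = 9.3 × 1.2732 = 11.8404 km/h

11.8 km/h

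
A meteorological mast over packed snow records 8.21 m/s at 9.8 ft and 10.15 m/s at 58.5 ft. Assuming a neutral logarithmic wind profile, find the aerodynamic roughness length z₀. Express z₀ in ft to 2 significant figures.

z₀ ≈ 0.0051 ft

Log law: V(z) ∝ ln(z/z₀). With r = V₁/V₂ = 8.21/10.15 = 0.80887,
r · ln(z₂/z₀) = ln(z₁/z₀) ⇒ ln z₀ = (ln z₁ − r·ln z₂)/(1 − r)
ln z₀ = (2.28238 − 0.80887×4.06903) / 0.19113 = -5.2786
z₀ = exp(-5.2786) = 0.005099 ft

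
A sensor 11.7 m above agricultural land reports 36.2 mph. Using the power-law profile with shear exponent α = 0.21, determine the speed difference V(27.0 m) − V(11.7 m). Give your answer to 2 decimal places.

Power law: V₂ = V₁ · (z₂/z₁)^α = 36.2 × (2.3077)^0.21 = 43.1495 mph
ΔV = 43.1495 − 36.2 = 6.9495 mph

6.95 mph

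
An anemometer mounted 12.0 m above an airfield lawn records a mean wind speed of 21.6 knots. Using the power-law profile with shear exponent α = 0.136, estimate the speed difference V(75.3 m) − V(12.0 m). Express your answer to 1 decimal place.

Power law: V₂ = V₁ · (z₂/z₁)^α = 21.6 × (6.2750)^0.136 = 27.7287 knots
ΔV = 27.7287 − 21.6 = 6.1287 knots

6.1 knots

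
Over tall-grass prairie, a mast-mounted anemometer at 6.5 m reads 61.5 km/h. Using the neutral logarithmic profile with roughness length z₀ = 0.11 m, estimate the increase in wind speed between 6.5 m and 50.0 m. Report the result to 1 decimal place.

Log law: V₂ = V₁ · ln(z₂/z₀)/ln(z₁/z₀) = 61.5 × 6.1193/4.0791 = 92.2603 km/h
ΔV = 92.2603 − 61.5 = 30.7603 km/h

30.8 km/h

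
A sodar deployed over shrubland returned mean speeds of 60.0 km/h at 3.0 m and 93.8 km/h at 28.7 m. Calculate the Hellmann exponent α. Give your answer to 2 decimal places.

α ≈ 0.20

Power law: V₂/V₁ = (z₂/z₁)^α ⇒ α = ln(V₂/V₁) / ln(z₂/z₁)
α = ln(93.8/60.0) / ln(28.7/3.0) = ln(1.5633) / ln(9.5667)
  = 0.44682 / 2.25828 = 0.19786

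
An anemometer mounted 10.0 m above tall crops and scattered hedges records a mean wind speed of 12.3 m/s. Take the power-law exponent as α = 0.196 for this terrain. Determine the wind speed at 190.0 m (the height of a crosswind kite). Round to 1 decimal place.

21.9 m/s

Power-law profile: V₂ = V₁ · (z₂/z₁)^α
V₂ = 12.3 × (190.0/10.0)^0.196 = 12.3 × (19.0000)^0.196
    = 12.3 × 1.7809 = 21.9049 m/s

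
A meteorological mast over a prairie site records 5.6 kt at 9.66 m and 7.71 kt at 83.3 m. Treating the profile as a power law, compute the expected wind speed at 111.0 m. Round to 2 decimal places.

First find α: α = ln(V₂/V₁)/ln(z₂/z₁) = ln(7.71/5.6)/ln(83.3/9.66) = 0.31975/2.15445 = 0.1484
Extrapolate from 83.3 m to 111.0 m: V₃ = 7.71 × (111.0/83.3)^0.1484 = 7.71 × 1.0435 = 8.0456 kt

8.05 kt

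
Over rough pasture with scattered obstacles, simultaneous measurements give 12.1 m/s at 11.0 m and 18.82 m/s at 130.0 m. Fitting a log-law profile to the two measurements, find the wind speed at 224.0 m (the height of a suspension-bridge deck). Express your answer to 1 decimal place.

Log law: V ∝ ln(z/z₀). From the pair, with r = V₁/V₂ = 0.64293,
ln z₀ = (ln z₁ − r·ln z₂)/(1 − r) = (2.3979 − 0.64293×4.8675)/0.35707 = -2.0489 → z₀ = 0.1289 m
V₃ = V₁ · ln(z₃/z₀)/ln(z₁/z₀) = 12.1 × 7.4606/4.4468 = 20.3006 m/s

20.3 m/s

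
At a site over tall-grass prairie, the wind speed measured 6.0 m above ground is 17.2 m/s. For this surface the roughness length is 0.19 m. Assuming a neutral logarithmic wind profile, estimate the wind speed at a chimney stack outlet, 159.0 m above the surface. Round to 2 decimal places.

33.53 m/s

Log law: V(z) ∝ ln(z/z₀), so V₂/V₁ = ln(z₂/z₀) / ln(z₁/z₀).
ln(159.0/0.19) = 6.7296, ln(6.0/0.19) = 3.4525
V₂ = 17.2 × 6.7296/3.4525 = 17.2 × 1.9492 = 33.5264 m/s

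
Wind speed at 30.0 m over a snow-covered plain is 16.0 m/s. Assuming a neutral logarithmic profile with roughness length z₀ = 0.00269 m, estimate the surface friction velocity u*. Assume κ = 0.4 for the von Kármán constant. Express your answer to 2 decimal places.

Log law: V(z) = (u*/κ) · ln(z/z₀) ⇒ u* = κ · V / ln(z/z₀)
u* = 0.4 × 16.0 / ln(30.0/0.00269) = 0.4 × 16.0 / 9.3194
   = 6.4000 / 9.3194 = 0.6867 m/s

u* ≈ 0.69 m/s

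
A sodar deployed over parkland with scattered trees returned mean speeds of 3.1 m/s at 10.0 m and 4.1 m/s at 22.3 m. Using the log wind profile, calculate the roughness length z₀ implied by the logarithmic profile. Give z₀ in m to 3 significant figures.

Log law: V(z) ∝ ln(z/z₀). With r = V₁/V₂ = 3.1/4.1 = 0.75610,
r · ln(z₂/z₀) = ln(z₁/z₀) ⇒ ln z₀ = (ln z₁ − r·ln z₂)/(1 − r)
ln z₀ = (2.30259 − 0.75610×3.10459) / 0.24390 = -0.1836
z₀ = exp(-0.1836) = 0.8323 m

z₀ ≈ 0.832 m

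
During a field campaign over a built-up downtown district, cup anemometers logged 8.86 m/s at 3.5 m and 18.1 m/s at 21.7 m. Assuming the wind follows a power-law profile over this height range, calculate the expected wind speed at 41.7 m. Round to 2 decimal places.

23.37 m/s

First find α: α = ln(V₂/V₁)/ln(z₂/z₁) = ln(18.1/8.86)/ln(21.7/3.5) = 0.71437/1.82455 = 0.3915
Extrapolate from 21.7 m to 41.7 m: V₃ = 18.1 × (41.7/21.7)^0.3915 = 18.1 × 1.2914 = 23.3747 m/s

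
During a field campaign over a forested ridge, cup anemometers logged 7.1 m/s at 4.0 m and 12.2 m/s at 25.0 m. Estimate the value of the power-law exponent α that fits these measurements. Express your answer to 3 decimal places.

α ≈ 0.295

Power law: V₂/V₁ = (z₂/z₁)^α ⇒ α = ln(V₂/V₁) / ln(z₂/z₁)
α = ln(12.2/7.1) / ln(25.0/4.0) = ln(1.7183) / ln(6.2500)
  = 0.54134 / 1.83258 = 0.29540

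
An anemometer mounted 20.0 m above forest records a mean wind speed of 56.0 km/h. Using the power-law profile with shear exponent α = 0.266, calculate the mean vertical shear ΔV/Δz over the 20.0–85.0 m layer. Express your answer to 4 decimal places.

Power law: V₂ = V₁ · (z₂/z₁)^α = 56.0 × (4.2500)^0.266 = 82.2886 km/h
ΔV/Δz = (82.2886 − 56.0)/(85.0 − 20.0) = 26.2886/65.0000 = 0.40444 km/h/m

0.4044 km/h/m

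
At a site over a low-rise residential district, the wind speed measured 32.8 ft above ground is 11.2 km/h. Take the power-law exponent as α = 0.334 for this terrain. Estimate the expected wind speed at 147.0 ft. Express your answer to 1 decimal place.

18.5 km/h

Power-law profile: V₂ = V₁ · (z₂/z₁)^α
V₂ = 11.2 × (147.0/32.8)^0.334 = 11.2 × (4.4817)^0.334
    = 11.2 × 1.6504 = 18.4842 km/h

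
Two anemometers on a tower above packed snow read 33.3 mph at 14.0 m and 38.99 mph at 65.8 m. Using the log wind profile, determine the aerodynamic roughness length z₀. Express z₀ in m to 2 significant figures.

z₀ ≈ 0.0016 m

Log law: V(z) ∝ ln(z/z₀). With r = V₁/V₂ = 33.3/38.99 = 0.85407,
r · ln(z₂/z₀) = ln(z₁/z₀) ⇒ ln z₀ = (ln z₁ − r·ln z₂)/(1 − r)
ln z₀ = (2.63906 − 0.85407×4.18662) / 0.14593 = -6.4179
z₀ = exp(-6.4179) = 0.001632 m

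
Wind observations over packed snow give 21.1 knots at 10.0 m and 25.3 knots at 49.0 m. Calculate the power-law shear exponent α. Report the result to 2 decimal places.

α ≈ 0.11

Power law: V₂/V₁ = (z₂/z₁)^α ⇒ α = ln(V₂/V₁) / ln(z₂/z₁)
α = ln(25.3/21.1) / ln(49.0/10.0) = ln(1.1991) / ln(4.9000)
  = 0.18153 / 1.58924 = 0.11423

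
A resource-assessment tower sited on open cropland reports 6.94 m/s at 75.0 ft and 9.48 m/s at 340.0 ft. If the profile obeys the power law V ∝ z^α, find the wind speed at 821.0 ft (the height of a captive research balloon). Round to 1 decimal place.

First find α: α = ln(V₂/V₁)/ln(z₂/z₁) = ln(9.48/6.94)/ln(340.0/75.0) = 0.31188/1.51146 = 0.2063
Extrapolate from 340.0 ft to 821.0 ft: V₃ = 9.48 × (821.0/340.0)^0.2063 = 9.48 × 1.1995 = 11.3713 m/s

11.4 m/s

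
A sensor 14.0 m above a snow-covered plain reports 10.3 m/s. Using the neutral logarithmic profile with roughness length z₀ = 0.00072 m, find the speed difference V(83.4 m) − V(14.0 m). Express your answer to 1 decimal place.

Log law: V₂ = V₁ · ln(z₂/z₀)/ln(z₁/z₀) = 10.3 × 11.6599/9.8753 = 12.1613 m/s
ΔV = 12.1613 − 10.3 = 1.8613 m/s

1.9 m/s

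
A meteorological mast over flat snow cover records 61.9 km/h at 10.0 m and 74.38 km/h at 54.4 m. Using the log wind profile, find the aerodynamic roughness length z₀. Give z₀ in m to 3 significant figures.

z₀ ≈ 0.00225 m

Log law: V(z) ∝ ln(z/z₀). With r = V₁/V₂ = 61.9/74.38 = 0.83221,
r · ln(z₂/z₀) = ln(z₁/z₀) ⇒ ln z₀ = (ln z₁ − r·ln z₂)/(1 − r)
ln z₀ = (2.30259 − 0.83221×3.99636) / 0.16779 = -6.0985
z₀ = exp(-6.0985) = 0.002246 m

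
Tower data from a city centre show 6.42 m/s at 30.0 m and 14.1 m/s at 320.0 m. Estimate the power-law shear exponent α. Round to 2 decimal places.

α ≈ 0.33

Power law: V₂/V₁ = (z₂/z₁)^α ⇒ α = ln(V₂/V₁) / ln(z₂/z₁)
α = ln(14.1/6.42) / ln(320.0/30.0) = ln(2.1963) / ln(10.6667)
  = 0.78676 / 2.36712 = 0.33237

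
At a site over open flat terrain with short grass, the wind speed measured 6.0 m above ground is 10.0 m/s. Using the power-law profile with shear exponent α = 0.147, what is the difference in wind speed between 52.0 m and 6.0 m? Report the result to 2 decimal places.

Power law: V₂ = V₁ · (z₂/z₁)^α = 10.0 × (8.6667)^0.147 = 13.7361 m/s
ΔV = 13.7361 − 10.0 = 3.7361 m/s

3.74 m/s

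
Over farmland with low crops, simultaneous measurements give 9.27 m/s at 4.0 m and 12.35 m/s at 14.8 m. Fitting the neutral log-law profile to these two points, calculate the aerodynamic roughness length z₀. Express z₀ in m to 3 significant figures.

Log law: V(z) ∝ ln(z/z₀). With r = V₁/V₂ = 9.27/12.35 = 0.75061,
r · ln(z₂/z₀) = ln(z₁/z₀) ⇒ ln z₀ = (ln z₁ − r·ln z₂)/(1 − r)
ln z₀ = (1.38629 − 0.75061×2.69463) / 0.24939 = -2.5514
z₀ = exp(-2.5514) = 0.07797 m

z₀ ≈ 0.0780 m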